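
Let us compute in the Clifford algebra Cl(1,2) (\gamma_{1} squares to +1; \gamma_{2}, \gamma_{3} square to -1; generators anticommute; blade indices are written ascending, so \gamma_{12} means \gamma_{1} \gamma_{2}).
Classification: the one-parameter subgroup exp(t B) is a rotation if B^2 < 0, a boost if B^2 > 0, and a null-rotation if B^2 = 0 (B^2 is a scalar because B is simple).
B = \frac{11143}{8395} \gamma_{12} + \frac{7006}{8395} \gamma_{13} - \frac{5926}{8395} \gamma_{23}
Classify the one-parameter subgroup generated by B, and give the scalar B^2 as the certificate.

B^2 term by term: the squares give (\frac{11143}{8395})^2*(\gamma_{12})^2 + (\frac{7006}{8395})^2*(\gamma_{13})^2 + (-\frac{5926}{8395})^2*(\gamma_{23})^2 = \frac{124166449}{70476025}*(+1) + \frac{49084036}{70476025}*(+1) + \frac{35117476}{70476025}*(-1) = \frac{49}{25} (each basis 2-blade squares to minus the product of its generators' squares); cross terms between blades sharing an index anticommute and cancel. So B^2 = \frac{49}{25}.
Answer: boost, certificate B^2 = \frac{49}{25}. One invariant decides it: the square \frac{49}{25} survives every conjugation, and its sign is exactly the classification.


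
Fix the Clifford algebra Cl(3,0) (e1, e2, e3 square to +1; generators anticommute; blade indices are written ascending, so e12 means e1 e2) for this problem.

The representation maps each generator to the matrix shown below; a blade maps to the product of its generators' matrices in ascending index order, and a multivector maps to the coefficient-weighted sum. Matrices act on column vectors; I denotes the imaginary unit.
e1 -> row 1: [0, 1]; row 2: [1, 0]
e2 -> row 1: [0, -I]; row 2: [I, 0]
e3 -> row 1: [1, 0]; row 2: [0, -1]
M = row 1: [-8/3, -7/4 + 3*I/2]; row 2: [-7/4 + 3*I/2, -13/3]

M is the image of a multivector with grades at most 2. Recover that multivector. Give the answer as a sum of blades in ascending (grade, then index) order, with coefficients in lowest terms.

Method: 1, rho(e1), rho(e2), rho(e3) form a trace-orthogonal basis of the 2x2 complex matrices (tr(X Y) = 2 if X = Y, else 0), so M = m0*1 + m1*rho(e1) + m2*rho(e2) + m3*rho(e3) with m0 = tr(M)/2 = -7/2, m1 = tr(M rho(e1))/2 = -7/4 + 3*I/2, m2 = tr(M rho(e2))/2 = 0, m3 = tr(M rho(e3))/2 = 5/6.
Multiplying table entries, the bivector images are rho(e12) = I*rho(e3), rho(e13) = -I*rho(e2), rho(e23) = I*rho(e1); with real blade coefficients the real parts of m0..m3 are the coefficients of 1, e1, e2, e3 and the imaginary parts give the bivectors (e23: Im m1, e13: -Im m2, e12: Im m3).
Answer: -7/2 - 7/4*e1 + 5/6*e3 + 3/2*e23


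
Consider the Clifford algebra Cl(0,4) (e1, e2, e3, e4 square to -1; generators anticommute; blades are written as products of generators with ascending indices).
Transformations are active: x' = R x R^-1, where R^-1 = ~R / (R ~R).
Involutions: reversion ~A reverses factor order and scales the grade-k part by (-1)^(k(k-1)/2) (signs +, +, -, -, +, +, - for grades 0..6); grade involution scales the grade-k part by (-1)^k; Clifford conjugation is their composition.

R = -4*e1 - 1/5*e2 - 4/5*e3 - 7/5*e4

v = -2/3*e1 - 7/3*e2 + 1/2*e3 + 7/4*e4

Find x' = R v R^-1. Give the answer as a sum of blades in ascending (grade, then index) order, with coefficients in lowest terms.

~R = -4*e1 - 1/5*e2 - 4/5*e3 - 7/5*e4, and R ~R = -466/25, so R^-1 = ~R / (-466/25).
R v = -17/60 + 46/5*e1 e2 - 38/15*e1 e3 - 119/15*e1 e4 - 59/30*e2 e3 - 217/60*e2 e4 - 7/10*e3 e4
Answer: 127/233*e1 + 2169/932*e2 - 733/1398*e3 - 1253/699*e4


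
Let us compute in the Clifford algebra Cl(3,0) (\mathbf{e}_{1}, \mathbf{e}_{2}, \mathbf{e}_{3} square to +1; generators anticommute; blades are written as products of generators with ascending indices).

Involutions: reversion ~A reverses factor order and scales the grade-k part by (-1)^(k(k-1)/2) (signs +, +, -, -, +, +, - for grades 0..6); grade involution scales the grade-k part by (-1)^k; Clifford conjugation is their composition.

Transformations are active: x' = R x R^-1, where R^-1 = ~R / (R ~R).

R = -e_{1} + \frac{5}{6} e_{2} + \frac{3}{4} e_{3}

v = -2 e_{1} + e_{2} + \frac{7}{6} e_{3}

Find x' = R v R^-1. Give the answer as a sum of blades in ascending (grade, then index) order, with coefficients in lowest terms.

~R = -e_{1} + \frac{5}{6} e_{2} + \frac{3}{4} e_{3}, and R ~R = \frac{325}{144}, so R^-1 = ~R / (\frac{325}{144}).
R v = \frac{89}{24} + \frac{2}{3} e_{1} e_{2} + \frac{1}{3} e_{1} e_{3} + \frac{2}{9} e_{2} e_{3}
Answer: -\frac{418}{325} e_{1} + \frac{113}{65} e_{2} + \frac{2531}{1950} e_{3}


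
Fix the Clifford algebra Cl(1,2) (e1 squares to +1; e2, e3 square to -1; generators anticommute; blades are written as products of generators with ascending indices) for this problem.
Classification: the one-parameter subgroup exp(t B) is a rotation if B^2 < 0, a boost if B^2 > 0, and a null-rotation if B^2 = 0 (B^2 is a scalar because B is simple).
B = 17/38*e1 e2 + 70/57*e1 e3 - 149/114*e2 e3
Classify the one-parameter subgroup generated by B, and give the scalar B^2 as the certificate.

B^2 term by term: the squares give (17/38)^2*(e1 e2)^2 + (70/57)^2*(e1 e3)^2 + (-149/114)^2*(e2 e3)^2 = 289/1444*(+1) + 4900/3249*(+1) + 22201/12996*(-1) = 0 (each basis 2-blade squares to minus the product of its generators' squares); cross terms between blades sharing an index anticommute and cancel. So B^2 = 0.
Answer: null-rotation, certificate B^2 = 0. The invariant at work: B^2 = 0 is unchanged by conjugation, hence its sign classifies the subgroup whatever basis B is written in.


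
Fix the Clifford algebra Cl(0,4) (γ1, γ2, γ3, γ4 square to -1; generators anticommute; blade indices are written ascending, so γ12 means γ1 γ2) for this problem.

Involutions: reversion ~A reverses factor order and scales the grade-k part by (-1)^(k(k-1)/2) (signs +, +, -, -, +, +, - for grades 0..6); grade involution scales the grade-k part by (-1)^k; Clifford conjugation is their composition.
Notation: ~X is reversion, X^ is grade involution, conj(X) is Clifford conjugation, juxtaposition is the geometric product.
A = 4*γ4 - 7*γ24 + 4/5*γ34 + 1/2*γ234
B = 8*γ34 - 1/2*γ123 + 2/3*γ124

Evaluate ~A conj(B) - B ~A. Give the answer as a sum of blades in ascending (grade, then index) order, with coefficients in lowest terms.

first term: -32/5 - 14/3*γ1 - 4*γ2 - 32*γ3 - 8/3*γ12 + 1/3*γ13 + 1/4*γ14 - 56*γ23 + 8/15*γ123 + 2/5*γ124 + 7/2*γ134 + 2*γ1234
second term: 32/5 - 14/3*γ1 + 4*γ2 - 32*γ3 - 8/3*γ12 - 1/3*γ13 - 1/4*γ14 - 56*γ23 - 8/15*γ123 - 2/5*γ124 - 7/2*γ134 - 2*γ1234
Answer: -64/5 - 8*γ2 + 2/3*γ13 + 1/2*γ14 + 16/15*γ123 + 4/5*γ124 + 7*γ134 + 4*γ1234


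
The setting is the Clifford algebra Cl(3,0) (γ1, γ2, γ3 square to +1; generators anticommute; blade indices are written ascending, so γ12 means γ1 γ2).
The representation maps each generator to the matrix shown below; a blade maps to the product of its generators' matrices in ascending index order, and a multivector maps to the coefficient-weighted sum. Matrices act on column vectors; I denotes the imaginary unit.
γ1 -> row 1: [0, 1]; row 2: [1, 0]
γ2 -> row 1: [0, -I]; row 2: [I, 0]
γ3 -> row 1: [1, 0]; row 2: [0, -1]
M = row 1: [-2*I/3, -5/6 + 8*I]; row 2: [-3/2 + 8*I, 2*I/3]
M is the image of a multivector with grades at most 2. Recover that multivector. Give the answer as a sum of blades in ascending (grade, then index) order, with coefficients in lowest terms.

Method: 1, rho(γ1), rho(γ2), rho(γ3) form a trace-orthogonal basis of the 2x2 complex matrices (tr(X Y) = 2 if X = Y, else 0), so M = m0*1 + m1*rho(γ1) + m2*rho(γ2) + m3*rho(γ3) with m0 = tr(M)/2 = 0, m1 = tr(M rho(γ1))/2 = -7/6 + 8*I, m2 = tr(M rho(γ2))/2 = I/3, m3 = tr(M rho(γ3))/2 = -2*I/3.
Multiplying table entries, the bivector images are rho(γ12) = I*rho(γ3), rho(γ13) = -I*rho(γ2), rho(γ23) = I*rho(γ1); with real blade coefficients the real parts of m0..m3 are the coefficients of 1, γ1, γ2, γ3 and the imaginary parts give the bivectors (γ23: Im m1, γ13: -Im m2, γ12: Im m3).
Answer: -7/6*γ1 - 2/3*γ12 - 1/3*γ13 + 8*γ23


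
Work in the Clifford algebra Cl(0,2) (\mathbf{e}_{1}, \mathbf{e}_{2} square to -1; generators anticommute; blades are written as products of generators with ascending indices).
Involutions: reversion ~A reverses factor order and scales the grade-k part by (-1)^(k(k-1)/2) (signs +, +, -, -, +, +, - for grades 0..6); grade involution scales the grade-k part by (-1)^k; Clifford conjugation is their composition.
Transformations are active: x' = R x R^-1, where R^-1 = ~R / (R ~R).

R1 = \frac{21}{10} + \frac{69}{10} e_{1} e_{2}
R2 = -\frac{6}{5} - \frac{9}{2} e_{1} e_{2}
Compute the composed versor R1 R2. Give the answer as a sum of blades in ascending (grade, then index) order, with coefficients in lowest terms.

Distribute over the terms of R1 (each basis-blade product reordered to ascending indices, repeated generators contracted through their squares):
(\frac{21}{10}) R2 = -\frac{63}{25} - \frac{189}{20} e_{1} e_{2}
(\frac{69}{10} e_{1} e_{2}) R2 = \frac{621}{20} - \frac{207}{25} e_{1} e_{2}
Summing the partial products and collecting blades:
Answer: \frac{2853}{100} - \frac{1773}{100} e_{1} e_{2}


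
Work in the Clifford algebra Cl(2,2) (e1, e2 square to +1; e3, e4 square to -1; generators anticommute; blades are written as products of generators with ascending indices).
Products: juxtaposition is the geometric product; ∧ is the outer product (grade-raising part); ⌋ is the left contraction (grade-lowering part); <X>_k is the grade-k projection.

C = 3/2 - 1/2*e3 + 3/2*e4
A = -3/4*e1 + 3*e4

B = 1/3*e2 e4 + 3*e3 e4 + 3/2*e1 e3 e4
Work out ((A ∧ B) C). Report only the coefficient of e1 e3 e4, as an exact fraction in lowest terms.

step 1: -1/4*e1 e2 e4 - 9/4*e1 e3 e4
step 2: 3/8*e1 e2 + 27/8*e1 e3 + 9/8*e1 e4 - 3/8*e1 e2 e4 - 27/8*e1 e3 e4 - 1/8*e1 e2 e3 e4
Answer: -27/8


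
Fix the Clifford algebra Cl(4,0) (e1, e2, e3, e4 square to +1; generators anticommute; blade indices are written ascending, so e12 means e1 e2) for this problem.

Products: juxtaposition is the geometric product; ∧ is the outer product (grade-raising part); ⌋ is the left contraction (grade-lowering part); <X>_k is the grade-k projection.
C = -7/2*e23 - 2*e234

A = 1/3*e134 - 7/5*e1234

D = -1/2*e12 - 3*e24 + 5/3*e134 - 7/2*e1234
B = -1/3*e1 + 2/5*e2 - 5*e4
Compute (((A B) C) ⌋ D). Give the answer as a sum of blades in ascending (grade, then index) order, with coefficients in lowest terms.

step 1: -5/3*e13 - 1/9*e34 + 7*e123 - 14/25*e134 - 7/15*e234 + 2/15*e1234
step 2: -14/15 + 743/30*e1 - 2/9*e2 - 49/30*e4 - 1043/150*e12 + 217/15*e14 - 7/18*e24 - 397/75*e124
step 3: -1393/300 - 1/9*e1 - 1037/60*e2 + 19187/450*e3 + 2/3*e4 + 7/15*e12 - 49/36*e13 + 1519/30*e23 + 14/5*e24 + 15247/900*e34 - 343/60*e123 - 7/3*e134 - 5201/60*e234 + 49/15*e1234
Answer: -1393/300 - 1/9*e1 - 1037/60*e2 + 19187/450*e3 + 2/3*e4 + 7/15*e12 - 49/36*e13 + 1519/30*e23 + 14/5*e24 + 15247/900*e34 - 343/60*e123 - 7/3*e134 - 5201/60*e234 + 49/15*e1234


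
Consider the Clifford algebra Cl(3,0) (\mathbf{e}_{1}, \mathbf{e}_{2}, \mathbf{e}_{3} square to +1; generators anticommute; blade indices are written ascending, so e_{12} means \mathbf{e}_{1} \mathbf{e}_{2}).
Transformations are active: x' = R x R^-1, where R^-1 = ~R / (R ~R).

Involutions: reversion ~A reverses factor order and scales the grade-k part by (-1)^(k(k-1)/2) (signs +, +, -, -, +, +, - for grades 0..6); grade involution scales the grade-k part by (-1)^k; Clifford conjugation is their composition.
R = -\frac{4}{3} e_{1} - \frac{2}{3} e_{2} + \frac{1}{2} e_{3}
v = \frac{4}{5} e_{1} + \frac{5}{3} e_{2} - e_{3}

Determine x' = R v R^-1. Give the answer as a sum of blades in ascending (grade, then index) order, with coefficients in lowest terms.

~R = -\frac{4}{3} e_{1} - \frac{2}{3} e_{2} + \frac{1}{2} e_{3}, and R ~R = \frac{89}{36}, so R^-1 = ~R / (\frac{89}{36}).
R v = -\frac{241}{90} - \frac{76}{45} e_{12} + \frac{14}{15} e_{13} - \frac{1}{6} e_{23}
Answer: \frac{2788}{1335} e_{1} - \frac{99}{445} e_{2} - \frac{37}{445} e_{3}


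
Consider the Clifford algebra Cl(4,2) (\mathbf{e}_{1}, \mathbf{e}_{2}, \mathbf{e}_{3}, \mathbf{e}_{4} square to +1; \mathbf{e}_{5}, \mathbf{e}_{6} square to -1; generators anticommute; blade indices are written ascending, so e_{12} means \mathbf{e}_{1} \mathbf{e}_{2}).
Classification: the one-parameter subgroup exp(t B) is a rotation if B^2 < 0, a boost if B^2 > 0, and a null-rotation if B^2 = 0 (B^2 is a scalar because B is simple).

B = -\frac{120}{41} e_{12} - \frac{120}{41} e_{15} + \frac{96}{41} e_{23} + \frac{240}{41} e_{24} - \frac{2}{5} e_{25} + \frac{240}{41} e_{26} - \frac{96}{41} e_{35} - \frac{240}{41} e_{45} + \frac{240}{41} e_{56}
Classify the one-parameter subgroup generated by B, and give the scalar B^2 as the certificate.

B^2 term by term: the squares give (-\frac{120}{41})^2*(e_{12})^2 + (-\frac{120}{41})^2*(e_{15})^2 + (\frac{96}{41})^2*(e_{23})^2 + (\frac{240}{41})^2*(e_{24})^2 + (-\frac{2}{5})^2*(e_{25})^2 + (\frac{240}{41})^2*(e_{26})^2 + (-\frac{96}{41})^2*(e_{35})^2 + (-\frac{240}{41})^2*(e_{45})^2 + (\frac{240}{41})^2*(e_{56})^2 = \frac{14400}{1681}*(-1) + \frac{14400}{1681}*(+1) + \frac{9216}{1681}*(-1) + \frac{57600}{1681}*(-1) + \frac{4}{25}*(+1) + \frac{57600}{1681}*(+1) + \frac{9216}{1681}*(+1) + \frac{57600}{1681}*(+1) + \frac{57600}{1681}*(-1) = \frac{4}{25} (each basis 2-blade squares to minus the product of its generators' squares); cross terms between blades sharing an index anticommute and cancel; the commuting (index-disjoint) pairs give grade-4 terms 2*c*c'*(blade product), which cancel blade by blade — e_{1235}: \frac{23040}{1681} - \frac{23040}{1681} = 0; e_{1245}: \frac{57600}{1681} - \frac{57600}{1681} = 0; e_{1256}: -\frac{57600}{1681} + \frac{57600}{1681} = 0; e_{2345}: -\frac{46080}{1681} + \frac{46080}{1681} = 0; e_{2356}: \frac{46080}{1681} - \frac{46080}{1681} = 0; e_{2456}: \frac{115200}{1681} - \frac{115200}{1681} = 0 — confirming B is simple. So B^2 = \frac{4}{25}.
Answer: boost, certificate B^2 = \frac{4}{25}. Certificate logic: \frac{4}{25} is a conjugation-invariant scalar, so its sign fixes rotation versus boost versus null-rotation outright.


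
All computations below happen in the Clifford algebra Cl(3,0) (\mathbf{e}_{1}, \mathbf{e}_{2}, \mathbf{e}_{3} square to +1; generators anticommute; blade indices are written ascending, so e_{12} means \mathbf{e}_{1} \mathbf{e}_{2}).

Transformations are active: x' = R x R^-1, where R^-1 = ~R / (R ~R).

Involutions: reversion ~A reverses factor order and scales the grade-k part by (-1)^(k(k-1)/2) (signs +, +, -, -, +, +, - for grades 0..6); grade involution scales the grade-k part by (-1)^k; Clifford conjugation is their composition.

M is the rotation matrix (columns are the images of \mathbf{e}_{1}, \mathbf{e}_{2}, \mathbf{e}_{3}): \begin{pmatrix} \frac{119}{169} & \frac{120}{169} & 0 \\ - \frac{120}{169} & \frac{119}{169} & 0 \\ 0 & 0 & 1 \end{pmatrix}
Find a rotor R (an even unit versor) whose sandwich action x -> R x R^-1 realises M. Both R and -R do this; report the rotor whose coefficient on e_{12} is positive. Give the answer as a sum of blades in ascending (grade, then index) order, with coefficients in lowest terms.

Method: write R = a + b12*e_{12} + b13*e_{13} + b23*e_{23} with a^2 + b12^2 + b13^2 + b23^2 = 1 (so R^-1 = ~R). Expanding the columns R e_j ~R gives tr M = 4a^2 - 1 and, from the antisymmetric part, M21 - M12 = -4a*b12, M13 - M31 = 4a*b13, M32 - M23 = -4a*b23.
Here tr M = \frac{407}{169}, so a^2 = (1 + tr M)/4 = \frac{144}{169} and a = ±\frac{12}{13}. Taking a = \frac{12}{13}: M21 - M12 = -\frac{240}{169}, M13 - M31 = 0, M32 - M23 = 0, giving b12 = \frac{5}{13}, b13 = 0, b23 = 0, i.e. R = \frac{12}{13} + \frac{5}{13} e_{12}.
Its e_{12} coefficient is already positive.
Answer: \frac{12}{13} + \frac{5}{13} e_{12}. Uniqueness: Spin(3) -> SO(3) maps R and -R to the same rotation of trace \frac{407}{169}; fixing the sign of the e_{12} coefficient removes the ambiguity.


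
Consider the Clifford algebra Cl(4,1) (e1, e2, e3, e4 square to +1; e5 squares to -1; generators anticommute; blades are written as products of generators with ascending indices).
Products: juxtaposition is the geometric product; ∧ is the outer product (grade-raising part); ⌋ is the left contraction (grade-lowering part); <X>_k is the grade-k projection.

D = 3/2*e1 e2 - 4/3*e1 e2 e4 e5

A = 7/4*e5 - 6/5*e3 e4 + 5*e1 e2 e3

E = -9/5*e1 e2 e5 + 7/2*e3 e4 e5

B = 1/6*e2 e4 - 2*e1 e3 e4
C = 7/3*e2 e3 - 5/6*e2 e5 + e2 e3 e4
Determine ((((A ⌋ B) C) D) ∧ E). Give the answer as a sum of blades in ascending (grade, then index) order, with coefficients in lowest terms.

step 1: -12/5*e1
step 2: -28/5*e1 e2 e3 + 2*e1 e2 e5 - 12/5*e1 e2 e3 e4
step 3: 42/5*e3 + 8/3*e4 - 3*e5 + 18/5*e3 e4 - 16/5*e3 e5 - 112/15*e3 e4 e5
step 4: -378/25*e1 e2 e3 e5 - 24/5*e1 e2 e4 e5 - 162/25*e1 e2 e3 e4 e5
Answer: -378/25*e1 e2 e3 e5 - 24/5*e1 e2 e4 e5 - 162/25*e1 e2 e3 e4 e5


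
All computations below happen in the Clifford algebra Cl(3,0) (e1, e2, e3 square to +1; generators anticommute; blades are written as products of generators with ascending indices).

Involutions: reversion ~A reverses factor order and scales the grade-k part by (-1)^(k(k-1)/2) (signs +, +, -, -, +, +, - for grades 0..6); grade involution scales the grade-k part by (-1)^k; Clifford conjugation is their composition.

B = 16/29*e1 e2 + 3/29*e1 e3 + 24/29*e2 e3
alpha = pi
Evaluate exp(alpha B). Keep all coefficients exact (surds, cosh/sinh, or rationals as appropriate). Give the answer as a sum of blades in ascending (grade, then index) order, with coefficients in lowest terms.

B^2 term by term: the squares give (16/29)^2*(e1 e2)^2 + (3/29)^2*(e1 e3)^2 + (24/29)^2*(e2 e3)^2 = 256/841*(-1) + 9/841*(-1) + 576/841*(-1) = -1 (each basis 2-blade squares to minus the product of its generators' squares); cross terms between blades sharing an index anticommute and cancel. So B^2 = -1.
B^2 = -1 — B^2 < 0, so the exponential closes trigonometrically: l = 1, alpha*l = pi, so exp(alpha B) = cos(pi) + (sin(pi)/1)*B = -1 + (0)*B.
Answer: -1


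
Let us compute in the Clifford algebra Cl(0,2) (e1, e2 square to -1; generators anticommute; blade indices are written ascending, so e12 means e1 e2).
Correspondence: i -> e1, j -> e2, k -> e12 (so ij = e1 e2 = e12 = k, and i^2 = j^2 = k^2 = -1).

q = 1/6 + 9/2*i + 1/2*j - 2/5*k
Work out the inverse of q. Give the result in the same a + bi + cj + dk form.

In blades: q = 1/6 + 9/2*e1 + 1/2*e2 - 2/5*e12.
With qbar = 1/6 - 9/2*e1 - 1/2*e2 + 2/5*e12 (scalar fixed, mapped units negated), q qbar = 18619/900 (the sum of squared coefficients), so q^-1 = qbar / (18619/900) = 150/18619 - 4050/18619*e1 - 450/18619*e2 + 360/18619*e12; translating back:
Answer: 150/18619 - 4050/18619*i - 450/18619*j + 360/18619*k


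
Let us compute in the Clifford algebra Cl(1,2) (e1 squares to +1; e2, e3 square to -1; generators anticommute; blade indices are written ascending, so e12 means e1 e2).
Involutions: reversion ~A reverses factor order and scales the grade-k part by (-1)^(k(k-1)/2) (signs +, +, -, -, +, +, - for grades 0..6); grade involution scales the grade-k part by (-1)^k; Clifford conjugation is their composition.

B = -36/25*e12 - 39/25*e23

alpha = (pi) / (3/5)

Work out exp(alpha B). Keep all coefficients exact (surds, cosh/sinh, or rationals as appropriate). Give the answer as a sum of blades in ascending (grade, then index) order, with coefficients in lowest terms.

B^2 term by term: the squares give (-36/25)^2*(e12)^2 + (-39/25)^2*(e23)^2 = 1296/625*(+1) + 1521/625*(-1) = -9/25 (each basis 2-blade squares to minus the product of its generators' squares); cross terms between blades sharing an index anticommute and cancel. So B^2 = -9/25.
B^2 = -9/25 — B^2 < 0, so the exponential closes trigonometrically: l = 3/5, alpha*l = pi, so exp(alpha B) = cos(pi) + (sin(pi)/(3/5))*B = -1 + (0)*B.
Answer: -1


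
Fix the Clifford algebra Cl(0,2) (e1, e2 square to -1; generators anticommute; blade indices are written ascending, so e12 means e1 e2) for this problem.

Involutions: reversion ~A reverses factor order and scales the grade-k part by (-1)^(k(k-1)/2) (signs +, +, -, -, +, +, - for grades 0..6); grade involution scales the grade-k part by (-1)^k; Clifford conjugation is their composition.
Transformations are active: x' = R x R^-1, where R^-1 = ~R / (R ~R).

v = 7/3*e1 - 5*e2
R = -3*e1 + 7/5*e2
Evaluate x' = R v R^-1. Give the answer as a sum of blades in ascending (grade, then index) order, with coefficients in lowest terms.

~R = -3*e1 + 7/5*e2, and R ~R = -274/25, so R^-1 = ~R / (-274/25).
R v = 14 + 176/15*e12
Answer: 2191/411*e1 + 195/137*e2


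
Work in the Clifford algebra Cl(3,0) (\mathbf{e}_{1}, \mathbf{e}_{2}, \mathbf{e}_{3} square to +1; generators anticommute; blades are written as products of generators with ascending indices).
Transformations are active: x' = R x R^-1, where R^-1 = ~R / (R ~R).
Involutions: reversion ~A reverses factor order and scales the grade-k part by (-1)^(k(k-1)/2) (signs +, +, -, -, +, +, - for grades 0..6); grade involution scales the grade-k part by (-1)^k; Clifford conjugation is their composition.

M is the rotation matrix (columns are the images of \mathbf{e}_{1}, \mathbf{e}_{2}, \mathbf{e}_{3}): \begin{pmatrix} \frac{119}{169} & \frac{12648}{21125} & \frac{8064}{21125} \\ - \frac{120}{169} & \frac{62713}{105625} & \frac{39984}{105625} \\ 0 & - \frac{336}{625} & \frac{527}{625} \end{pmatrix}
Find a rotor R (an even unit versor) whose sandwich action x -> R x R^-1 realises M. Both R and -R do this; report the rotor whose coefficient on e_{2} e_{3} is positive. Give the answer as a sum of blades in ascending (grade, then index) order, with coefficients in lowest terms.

Method: write R = a + b12*e_{1} e_{2} + b13*e_{1} e_{3} + b23*e_{2} e_{3} with a^2 + b12^2 + b13^2 + b23^2 = 1 (so R^-1 = ~R). Expanding the columns R e_j ~R gives tr M = 4a^2 - 1 and, from the antisymmetric part, M21 - M12 = -4a*b12, M13 - M31 = 4a*b13, M32 - M23 = -4a*b23.
Here tr M = \frac{226151}{105625}, so a^2 = (1 + tr M)/4 = \frac{82944}{105625} and a = ±\frac{288}{325}. Taking a = \frac{288}{325}: M21 - M12 = -\frac{27648}{21125}, M13 - M31 = \frac{8064}{21125}, M32 - M23 = -\frac{96768}{105625}, giving b12 = \frac{24}{65}, b13 = \frac{7}{65}, b23 = \frac{84}{325}, i.e. R = \frac{288}{325} + \frac{24}{65} e_{1} e_{2} + \frac{7}{65} e_{1} e_{3} + \frac{84}{325} e_{2} e_{3}.
Its e_{2} e_{3} coefficient is already positive.
Answer: \frac{288}{325} + \frac{24}{65} e_{1} e_{2} + \frac{7}{65} e_{1} e_{3} + \frac{84}{325} e_{2} e_{3}. Recall the cover is two-to-one: with M of trace \frac{226151}{105625}, both preimages act alike, and the stated e_{2} e_{3} sign chooses the sheet.


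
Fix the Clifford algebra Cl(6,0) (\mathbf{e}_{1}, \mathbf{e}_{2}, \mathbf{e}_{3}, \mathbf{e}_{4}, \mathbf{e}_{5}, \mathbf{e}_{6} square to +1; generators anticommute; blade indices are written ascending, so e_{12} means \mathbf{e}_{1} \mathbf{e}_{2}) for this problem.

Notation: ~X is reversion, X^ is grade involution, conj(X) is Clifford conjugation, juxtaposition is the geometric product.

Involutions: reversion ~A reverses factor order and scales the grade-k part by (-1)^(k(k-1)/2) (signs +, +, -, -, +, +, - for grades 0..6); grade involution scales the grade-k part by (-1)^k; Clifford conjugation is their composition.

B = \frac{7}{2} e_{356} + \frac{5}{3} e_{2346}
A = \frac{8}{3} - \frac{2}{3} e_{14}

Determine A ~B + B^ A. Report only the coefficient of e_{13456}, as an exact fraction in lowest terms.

first term: -\frac{28}{3} e_{356} - \frac{10}{9} e_{1236} + \frac{40}{9} e_{2346} - \frac{7}{3} e_{13456}
second term: -\frac{28}{3} e_{356} + \frac{10}{9} e_{1236} + \frac{40}{9} e_{2346} - \frac{7}{3} e_{13456}
Answer: -\frac{14}{3}


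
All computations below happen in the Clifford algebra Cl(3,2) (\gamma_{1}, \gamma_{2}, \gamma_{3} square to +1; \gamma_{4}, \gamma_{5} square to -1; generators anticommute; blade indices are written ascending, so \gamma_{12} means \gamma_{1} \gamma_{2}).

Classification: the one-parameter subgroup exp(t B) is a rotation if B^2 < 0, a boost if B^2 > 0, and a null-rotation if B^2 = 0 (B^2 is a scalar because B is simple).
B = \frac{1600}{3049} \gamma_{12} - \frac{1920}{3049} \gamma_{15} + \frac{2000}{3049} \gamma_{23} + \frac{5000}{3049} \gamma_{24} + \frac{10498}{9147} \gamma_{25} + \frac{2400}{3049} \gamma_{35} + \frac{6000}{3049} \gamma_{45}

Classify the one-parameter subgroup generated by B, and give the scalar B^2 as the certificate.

B^2 term by term: the squares give (\frac{1600}{3049})^2*(\gamma_{12})^2 + (-\frac{1920}{3049})^2*(\gamma_{15})^2 + (\frac{2000}{3049})^2*(\gamma_{23})^2 + (\frac{5000}{3049})^2*(\gamma_{24})^2 + (\frac{10498}{9147})^2*(\gamma_{25})^2 + (\frac{2400}{3049})^2*(\gamma_{35})^2 + (\frac{6000}{3049})^2*(\gamma_{45})^2 = \frac{2560000}{9296401}*(-1) + \frac{3686400}{9296401}*(+1) + \frac{4000000}{9296401}*(-1) + \frac{25000000}{9296401}*(+1) + \frac{110208004}{83667609}*(+1) + \frac{5760000}{9296401}*(+1) + \frac{36000000}{9296401}*(-1) = \frac{4}{9} (each basis 2-blade squares to minus the product of its generators' squares); cross terms between blades sharing an index anticommute and cancel; the commuting (index-disjoint) pairs give grade-4 terms 2*c*c'*(blade product), which cancel blade by blade — \gamma_{1235}: \frac{7680000}{9296401} - \frac{7680000}{9296401} = 0; \gamma_{1245}: \frac{19200000}{9296401} - \frac{19200000}{9296401} = 0; \gamma_{2345}: \frac{24000000}{9296401} - \frac{24000000}{9296401} = 0 — confirming B is simple. So B^2 = \frac{4}{9}.
Answer: boost, certificate B^2 = \frac{4}{9}. Key observation: B^2 = \frac{4}{9} is a conjugation invariant, so its sign decides the class regardless of the surface form of B.


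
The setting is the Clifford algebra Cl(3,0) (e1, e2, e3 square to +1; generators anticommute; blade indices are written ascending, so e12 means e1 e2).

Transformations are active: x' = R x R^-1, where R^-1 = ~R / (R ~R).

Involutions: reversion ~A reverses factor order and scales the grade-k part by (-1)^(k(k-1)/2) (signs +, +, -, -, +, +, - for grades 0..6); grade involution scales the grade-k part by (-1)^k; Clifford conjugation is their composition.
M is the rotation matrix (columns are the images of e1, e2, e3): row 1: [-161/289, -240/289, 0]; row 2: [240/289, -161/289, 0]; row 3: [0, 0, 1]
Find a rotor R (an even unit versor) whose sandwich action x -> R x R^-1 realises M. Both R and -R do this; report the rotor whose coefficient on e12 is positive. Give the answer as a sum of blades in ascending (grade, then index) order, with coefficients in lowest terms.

Method: write R = a + b12*e12 + b13*e13 + b23*e23 with a^2 + b12^2 + b13^2 + b23^2 = 1 (so R^-1 = ~R). Expanding the columns R e_j ~R gives tr M = 4a^2 - 1 and, from the antisymmetric part, M21 - M12 = -4a*b12, M13 - M31 = 4a*b13, M32 - M23 = -4a*b23.
Here tr M = -33/289, so a^2 = (1 + tr M)/4 = 64/289 and a = ±8/17. Taking a = 8/17: M21 - M12 = 480/289, M13 - M31 = 0, M32 - M23 = 0, giving b12 = -15/17, b13 = 0, b23 = 0, i.e. R = 8/17 - 15/17*e12.
Its e12 coefficient is negative, so report the other preimage -R.
Answer: -8/17 + 15/17*e12. Recall the cover is two-to-one: with M of trace -33/289, both preimages act alike, and the stated e12 sign chooses the sheet.


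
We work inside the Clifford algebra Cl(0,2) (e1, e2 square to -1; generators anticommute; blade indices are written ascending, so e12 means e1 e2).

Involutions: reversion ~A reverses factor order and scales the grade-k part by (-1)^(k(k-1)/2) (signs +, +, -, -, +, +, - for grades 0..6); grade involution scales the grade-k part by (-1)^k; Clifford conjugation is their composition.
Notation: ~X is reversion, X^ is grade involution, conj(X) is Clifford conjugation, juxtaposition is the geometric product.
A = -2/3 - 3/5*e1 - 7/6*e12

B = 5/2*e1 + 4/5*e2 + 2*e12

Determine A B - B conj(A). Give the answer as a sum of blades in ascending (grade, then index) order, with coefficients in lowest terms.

first term: 23/6 - 11/15*e1 - 9/4*e2 - 136/75*e12
second term: -23/6 - 11/15*e1 - 9/4*e2 - 136/75*e12
Answer: 23/3


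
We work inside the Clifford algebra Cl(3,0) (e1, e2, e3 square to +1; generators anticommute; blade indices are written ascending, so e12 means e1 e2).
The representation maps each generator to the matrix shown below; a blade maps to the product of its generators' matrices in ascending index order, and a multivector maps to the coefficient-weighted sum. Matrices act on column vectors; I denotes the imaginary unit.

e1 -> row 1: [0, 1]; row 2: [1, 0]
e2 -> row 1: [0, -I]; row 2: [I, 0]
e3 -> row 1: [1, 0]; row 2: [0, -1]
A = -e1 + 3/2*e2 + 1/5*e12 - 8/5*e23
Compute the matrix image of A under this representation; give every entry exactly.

Bivector images (products of the table entries): rho(e12) = rho(e1)rho(e2) = row 1: [I, 0]; row 2: [0, -I]; rho(e23) = rho(e2)rho(e3) = row 1: [0, I]; row 2: [I, 0].
M = (-1)*rho(e1) + (3/2)*rho(e2) + (1/5)*rho(e12) + (-8/5)*rho(e23), summed entrywise:
Answer: row 1: [I/5, -1 - 31*I/10]; row 2: [-1 - I/10, -I/5]


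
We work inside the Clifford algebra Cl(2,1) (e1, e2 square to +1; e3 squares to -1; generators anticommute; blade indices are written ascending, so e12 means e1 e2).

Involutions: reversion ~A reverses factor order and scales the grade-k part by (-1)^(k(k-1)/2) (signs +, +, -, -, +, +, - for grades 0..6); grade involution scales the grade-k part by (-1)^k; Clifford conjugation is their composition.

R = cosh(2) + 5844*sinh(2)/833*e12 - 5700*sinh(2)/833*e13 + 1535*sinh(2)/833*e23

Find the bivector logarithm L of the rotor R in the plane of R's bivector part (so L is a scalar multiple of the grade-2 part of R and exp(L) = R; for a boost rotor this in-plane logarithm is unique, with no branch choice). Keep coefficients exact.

The scalar part of R is cosh(2), which fixes the rapidity magnitude through cosh (cosh is even, so it cannot fix the sign — the bivector part carries that); dividing the bivector part by sinh of the rapidity gives the plane, and L = rapidity * plane, where the joint sign ambiguity of (rapidity, plane) cancels in the product.
Concretely: cosh(rapidity) = cosh(2) gives rapidity = ±2, and since rapidity/sinh(rapidity) is even the sign is immaterial: L = (rapidity/sinh(rapidity)) * <R>_2 = (2/sinh(2)) * <R>_2.
Answer: 11688/833*e12 - 11400/833*e13 + 3070/833*e23


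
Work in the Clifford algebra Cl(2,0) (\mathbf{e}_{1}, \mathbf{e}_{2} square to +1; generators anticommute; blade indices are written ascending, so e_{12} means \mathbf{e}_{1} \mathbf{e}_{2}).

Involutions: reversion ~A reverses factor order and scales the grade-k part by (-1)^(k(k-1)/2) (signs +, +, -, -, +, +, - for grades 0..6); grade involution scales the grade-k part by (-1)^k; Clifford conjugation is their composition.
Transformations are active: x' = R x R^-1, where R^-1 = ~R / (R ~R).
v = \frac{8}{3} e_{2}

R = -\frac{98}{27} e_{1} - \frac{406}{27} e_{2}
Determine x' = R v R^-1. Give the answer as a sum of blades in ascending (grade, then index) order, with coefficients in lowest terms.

~R = -\frac{98}{27} e_{1} - \frac{406}{27} e_{2}, and R ~R = \frac{174440}{729}, so R^-1 = ~R / (\frac{174440}{729}).
R v = -\frac{3248}{81} - \frac{784}{81} e_{12}
Answer: \frac{1624}{1335} e_{1} + \frac{1056}{445} e_{2}


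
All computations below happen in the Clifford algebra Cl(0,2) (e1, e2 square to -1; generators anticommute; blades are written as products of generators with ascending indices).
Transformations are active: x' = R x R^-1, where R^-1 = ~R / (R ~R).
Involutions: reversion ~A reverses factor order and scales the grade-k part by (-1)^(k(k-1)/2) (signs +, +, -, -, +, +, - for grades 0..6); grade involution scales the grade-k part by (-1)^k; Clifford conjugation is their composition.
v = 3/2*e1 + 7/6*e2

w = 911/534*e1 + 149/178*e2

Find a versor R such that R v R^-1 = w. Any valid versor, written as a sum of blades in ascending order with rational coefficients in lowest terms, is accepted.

Here q(v) = q(w) = -65/18; the classical choice R = v + w = 856/267*e1 + 535/267*e2 then realises v -> w under the sandwich.
Answer: 856/267*e1 + 535/267*e2


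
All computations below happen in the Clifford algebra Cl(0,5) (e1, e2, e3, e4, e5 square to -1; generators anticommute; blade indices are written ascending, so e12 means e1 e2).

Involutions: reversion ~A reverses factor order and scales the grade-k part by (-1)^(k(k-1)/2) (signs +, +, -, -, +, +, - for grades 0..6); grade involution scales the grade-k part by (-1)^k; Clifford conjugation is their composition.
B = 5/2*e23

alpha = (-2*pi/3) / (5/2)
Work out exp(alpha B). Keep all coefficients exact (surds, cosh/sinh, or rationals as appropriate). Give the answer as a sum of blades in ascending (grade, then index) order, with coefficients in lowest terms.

B^2 = (5/2)^2*(e23)^2 = 25/4*(-1) = -25/4 (a basis 2-blade squares to minus the product of its generators' squares).
B^2 = -25/4 — the series telescopes trigonometrically here: l = 5/2, alpha*l = -2*pi/3, so exp(alpha B) = cos(-2*pi/3) + (sin(-2*pi/3)/(5/2))*B = -1/2 + (-sqrt(3)/5)*B.
Answer: -1/2 - sqrt(3)/2*e23


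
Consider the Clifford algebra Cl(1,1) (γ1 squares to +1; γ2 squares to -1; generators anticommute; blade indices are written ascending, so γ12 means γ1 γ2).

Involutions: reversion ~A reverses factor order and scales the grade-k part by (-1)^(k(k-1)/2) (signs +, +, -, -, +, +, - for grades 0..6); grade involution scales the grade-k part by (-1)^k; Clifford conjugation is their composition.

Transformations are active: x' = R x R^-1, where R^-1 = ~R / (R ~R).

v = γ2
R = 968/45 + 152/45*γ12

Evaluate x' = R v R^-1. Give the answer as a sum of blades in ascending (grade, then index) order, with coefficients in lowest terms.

~R = 968/45 - 152/45*γ12, and R ~R = 60928/135, so R^-1 = ~R / (60928/135).
R v = -152/45*γ1 + 968/45*γ2
Answer: -2299/7140*γ1 + 7501/7140*γ2


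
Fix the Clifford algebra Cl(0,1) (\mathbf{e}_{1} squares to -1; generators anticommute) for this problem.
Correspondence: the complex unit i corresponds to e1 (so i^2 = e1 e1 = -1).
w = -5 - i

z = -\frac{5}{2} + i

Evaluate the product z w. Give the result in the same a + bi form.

In blades: z = -\frac{5}{2} + e_{1}, w = -5 - e_{1}.
Distribute z over w term by term (generator squares from the signature, products reordered to ascending indices): (-\frac{5}{2})*w = \frac{25}{2} + \frac{5}{2} e_{1}; (e_{1})*w = 1 - 5 e_{1}.
Sum: \frac{27}{2} - \frac{5}{2} e_{1}; translating back through the correspondence:
Answer: \frac{27}{2} - \frac{5}{2}i


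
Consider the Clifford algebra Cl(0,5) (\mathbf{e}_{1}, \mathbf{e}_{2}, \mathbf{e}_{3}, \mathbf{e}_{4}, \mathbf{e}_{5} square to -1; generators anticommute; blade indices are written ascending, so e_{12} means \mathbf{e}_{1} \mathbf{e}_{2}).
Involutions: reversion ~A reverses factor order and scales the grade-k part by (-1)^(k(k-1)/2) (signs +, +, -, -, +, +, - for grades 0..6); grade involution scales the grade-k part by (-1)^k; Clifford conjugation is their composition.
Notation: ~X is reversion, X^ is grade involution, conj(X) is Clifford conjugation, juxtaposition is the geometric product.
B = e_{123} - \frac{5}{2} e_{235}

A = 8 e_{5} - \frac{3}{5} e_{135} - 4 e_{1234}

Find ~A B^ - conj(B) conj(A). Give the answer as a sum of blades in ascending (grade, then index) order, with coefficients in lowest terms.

first term: -4 e_{4} - \frac{3}{2} e_{12} - 20 e_{23} + \frac{3}{5} e_{25} + 10 e_{145} + 8 e_{1235}
second term: -4 e_{4} + \frac{3}{2} e_{12} - 20 e_{23} - \frac{3}{5} e_{25} - 10 e_{145} - 8 e_{1235}
Answer: -3 e_{12} + \frac{6}{5} e_{25} + 20 e_{145} + 16 e_{1235}


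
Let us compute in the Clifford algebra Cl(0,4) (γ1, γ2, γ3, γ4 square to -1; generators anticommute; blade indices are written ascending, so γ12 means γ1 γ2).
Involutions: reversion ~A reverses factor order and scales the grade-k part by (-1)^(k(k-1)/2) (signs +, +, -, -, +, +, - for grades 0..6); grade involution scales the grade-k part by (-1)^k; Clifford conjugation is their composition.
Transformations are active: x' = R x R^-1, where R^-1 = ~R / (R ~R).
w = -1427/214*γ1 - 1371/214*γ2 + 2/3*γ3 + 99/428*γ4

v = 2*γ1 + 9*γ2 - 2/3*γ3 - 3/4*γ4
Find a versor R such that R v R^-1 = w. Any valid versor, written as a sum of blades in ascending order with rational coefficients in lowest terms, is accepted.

Why this works: both vectors square to -12385/144, so q(v) = q(w) and R = v + w = -999/214*γ1 + 555/214*γ2 - 111/214*γ4 carries v to w — its own direction survives, the complement (v - w)/2 flips.
Answer: -999/214*γ1 + 555/214*γ2 - 111/214*γ4


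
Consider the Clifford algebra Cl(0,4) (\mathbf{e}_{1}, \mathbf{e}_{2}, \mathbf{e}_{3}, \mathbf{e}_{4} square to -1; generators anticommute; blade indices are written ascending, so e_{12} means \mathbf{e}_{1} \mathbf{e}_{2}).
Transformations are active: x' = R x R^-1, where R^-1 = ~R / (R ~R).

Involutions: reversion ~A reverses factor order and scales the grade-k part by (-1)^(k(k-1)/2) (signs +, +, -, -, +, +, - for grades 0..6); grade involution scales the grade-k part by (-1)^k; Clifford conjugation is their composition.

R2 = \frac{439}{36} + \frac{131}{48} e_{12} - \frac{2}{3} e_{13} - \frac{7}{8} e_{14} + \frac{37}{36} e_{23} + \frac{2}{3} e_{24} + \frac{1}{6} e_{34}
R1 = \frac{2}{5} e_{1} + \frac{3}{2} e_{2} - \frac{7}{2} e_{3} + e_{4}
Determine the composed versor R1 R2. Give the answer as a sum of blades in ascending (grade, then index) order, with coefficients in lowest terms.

Distribute over the terms of R1 (each basis-blade product reordered to ascending indices, repeated generators contracted through their squares):
(\frac{2}{5} e_{1}) R2 = \frac{439}{90} e_{1} - \frac{131}{120} e_{2} + \frac{4}{15} e_{3} + \frac{7}{20} e_{4} + \frac{37}{90} e_{123} + \frac{4}{15} e_{124} + \frac{1}{15} e_{134}
(\frac{3}{2} e_{2}) R2 = \frac{131}{32} e_{1} + \frac{439}{24} e_{2} - \frac{37}{24} e_{3} - e_{4} + e_{123} + \frac{21}{16} e_{124} + \frac{1}{4} e_{234}
(-\frac{7}{2} e_{3}) R2 = \frac{7}{3} e_{1} - \frac{259}{72} e_{2} - \frac{3073}{72} e_{3} + \frac{7}{12} e_{4} - \frac{917}{96} e_{123} - \frac{49}{16} e_{134} + \frac{7}{3} e_{234}
(e_{4}) R2 = -\frac{7}{8} e_{1} + \frac{2}{3} e_{2} + \frac{1}{6} e_{3} + \frac{439}{36} e_{4} + \frac{131}{48} e_{124} - \frac{2}{3} e_{134} + \frac{37}{36} e_{234}
Summing the partial products and collecting blades:
Answer: \frac{15019}{1440} e_{1} + \frac{5137}{360} e_{2} - \frac{3941}{90} e_{3} + \frac{2183}{180} e_{4} - \frac{11723}{1440} e_{123} + \frac{517}{120} e_{124} - \frac{293}{80} e_{134} + \frac{65}{18} e_{234}


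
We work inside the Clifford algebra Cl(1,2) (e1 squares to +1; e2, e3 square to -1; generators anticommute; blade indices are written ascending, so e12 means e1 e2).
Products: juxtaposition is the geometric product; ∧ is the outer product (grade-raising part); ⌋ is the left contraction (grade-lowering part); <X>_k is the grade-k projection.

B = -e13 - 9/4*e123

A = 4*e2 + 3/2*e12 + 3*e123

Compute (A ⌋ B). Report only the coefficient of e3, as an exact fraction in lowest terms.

step 1: 27/4 - 27/8*e3 - 9*e13
Answer: -27/8


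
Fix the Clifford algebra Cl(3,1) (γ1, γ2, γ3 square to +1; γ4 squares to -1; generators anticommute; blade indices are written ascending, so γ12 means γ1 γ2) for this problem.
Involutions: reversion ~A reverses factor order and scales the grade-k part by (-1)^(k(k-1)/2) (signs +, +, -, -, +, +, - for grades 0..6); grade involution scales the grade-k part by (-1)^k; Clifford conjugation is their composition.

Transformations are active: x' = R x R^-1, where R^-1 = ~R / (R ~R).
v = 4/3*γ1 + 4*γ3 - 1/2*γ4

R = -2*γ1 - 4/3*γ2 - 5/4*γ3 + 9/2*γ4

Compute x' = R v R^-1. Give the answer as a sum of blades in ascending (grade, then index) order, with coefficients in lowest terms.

~R = -2*γ1 - 4/3*γ2 - 5/4*γ3 + 9/2*γ4, and R ~R = -1859/144, so R^-1 = ~R / (-1859/144).
R v = -65/12 + 16/9*γ12 - 19/3*γ13 - 5*γ14 - 16/3*γ23 + 2/3*γ24 - 139/8*γ34
Answer: -1292/429*γ1 - 160/143*γ2 - 722/143*γ3 + 1223/286*γ4


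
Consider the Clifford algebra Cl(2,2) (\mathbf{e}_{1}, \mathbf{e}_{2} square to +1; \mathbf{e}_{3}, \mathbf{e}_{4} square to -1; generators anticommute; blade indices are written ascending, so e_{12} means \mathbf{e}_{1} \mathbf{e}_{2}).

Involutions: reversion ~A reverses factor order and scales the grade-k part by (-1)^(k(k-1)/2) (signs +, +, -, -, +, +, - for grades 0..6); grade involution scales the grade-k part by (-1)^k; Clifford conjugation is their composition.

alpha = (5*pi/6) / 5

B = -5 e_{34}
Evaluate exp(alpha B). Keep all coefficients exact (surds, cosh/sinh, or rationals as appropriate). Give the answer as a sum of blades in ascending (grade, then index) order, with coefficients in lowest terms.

B^2 = (-5)^2*(e_{34})^2 = 25*(-1) = -25 (a basis 2-blade squares to minus the product of its generators' squares).
B^2 = -25 — a negative square means the series sums to a rotation: l = 5, alpha*l = \frac{5 \pi}{6}, so exp(alpha B) = cos(\frac{5 \pi}{6}) + (sin(\frac{5 \pi}{6})/5)*B = - \frac{\sqrt{3}}{2} + (\frac{1}{10})*B.
Answer: - \frac{\sqrt{3}}{2} - \frac{1}{2} e_{34}
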